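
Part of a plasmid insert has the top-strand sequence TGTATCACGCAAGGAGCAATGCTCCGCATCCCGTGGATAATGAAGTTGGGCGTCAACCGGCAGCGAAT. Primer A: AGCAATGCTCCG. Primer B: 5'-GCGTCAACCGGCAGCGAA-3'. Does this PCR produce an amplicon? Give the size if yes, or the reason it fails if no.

No product — both primers anneal to the same strand and extend in the same direction.

Primer A (AGCAATGCTCCG) matches the top strand at positions 15–26 (3' end points downstream).
Primer B (GCGTCAACCGGCAGCGAA) also matches the top strand directly, at positions 50–67 — its reverse complement TTCGCTGCCGGTTGACGC is not present.
Both primers anneal to the bottom strand with 3' ends pointing the same way, so neither can prime synthesis back toward the other.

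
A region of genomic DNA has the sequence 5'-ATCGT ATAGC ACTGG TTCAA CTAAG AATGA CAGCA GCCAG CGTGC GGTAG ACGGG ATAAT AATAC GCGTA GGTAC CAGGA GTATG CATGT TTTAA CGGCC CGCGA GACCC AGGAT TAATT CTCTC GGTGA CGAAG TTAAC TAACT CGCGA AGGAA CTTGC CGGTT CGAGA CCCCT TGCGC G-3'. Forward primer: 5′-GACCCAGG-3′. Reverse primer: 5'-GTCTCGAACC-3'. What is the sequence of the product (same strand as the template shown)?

The forward primer matches the template at positions 106–113.
The reverse primer's reverse complement is GGTTCGAGAC, which matches the template at positions 162–171.
The product is the template from position 106 through 171 (66 bp).

5'-GACCCAGGATTAATTCTCTCGGTGACGAAGTTAACTAACTCGCGAAGGAACTTGCCGGTTCGAGAC-3'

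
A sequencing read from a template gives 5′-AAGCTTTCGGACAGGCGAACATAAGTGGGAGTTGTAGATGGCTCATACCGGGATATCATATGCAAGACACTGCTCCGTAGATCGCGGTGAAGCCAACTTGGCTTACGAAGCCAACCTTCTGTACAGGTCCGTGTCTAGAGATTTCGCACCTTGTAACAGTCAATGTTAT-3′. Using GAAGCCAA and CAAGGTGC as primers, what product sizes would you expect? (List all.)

65 bp, 47 bp

The forward primer GAAGCCAA matches the top strand at positions 89–96, 107–114.
The reverse primer's reverse complement is GCACCTTG, matching at positions 146–153.
Each forward site pairs with the reverse site to give a product ending at position 153: sizes 65, 47 bp.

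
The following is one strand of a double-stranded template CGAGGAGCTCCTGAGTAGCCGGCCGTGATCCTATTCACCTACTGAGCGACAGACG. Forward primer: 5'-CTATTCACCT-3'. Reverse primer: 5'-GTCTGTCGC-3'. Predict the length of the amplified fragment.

Scanning the template, CTATTCACCT occurs at positions 31–40; this primer anneals to the bottom strand there with its 3' end pointing downstream.
The reverse primer's reverse complement is GCGACAGAC, which matches the template at positions 46–54.
Product length = (reverse-primer end) − (forward-primer start) + 1 = 54 − 31 + 1 = 24 bp.

24 bp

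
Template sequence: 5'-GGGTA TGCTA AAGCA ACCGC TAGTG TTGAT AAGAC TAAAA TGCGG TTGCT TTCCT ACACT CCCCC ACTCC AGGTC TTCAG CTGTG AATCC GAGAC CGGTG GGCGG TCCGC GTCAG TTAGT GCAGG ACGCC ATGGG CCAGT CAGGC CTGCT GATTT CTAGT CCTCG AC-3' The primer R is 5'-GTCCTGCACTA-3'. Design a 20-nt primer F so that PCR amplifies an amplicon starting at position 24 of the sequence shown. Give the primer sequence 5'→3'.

The reverse primer's reverse complement TAGTGCAGGAC matches the template at positions 117–127; the product starts at position 24.
The forward primer is identical to the top strand over positions 24–43: TGTTGATAAGACTAAAATGC.

5'-TGTTGATAAGACTAAAATGC-3'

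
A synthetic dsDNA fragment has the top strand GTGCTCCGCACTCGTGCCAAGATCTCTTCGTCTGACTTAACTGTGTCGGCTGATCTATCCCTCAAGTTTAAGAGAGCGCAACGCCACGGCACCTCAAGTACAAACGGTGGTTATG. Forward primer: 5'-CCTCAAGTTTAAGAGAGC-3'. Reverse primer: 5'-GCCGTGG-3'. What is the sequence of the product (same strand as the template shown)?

Scanning the template, CCTCAAGTTTAAGAGAGC occurs at positions 60–77; this primer anneals to the bottom strand there with its 3' end pointing downstream.
Reverse complement of the reverse primer: CCACGGC. This occurs on the top strand at positions 84–90.
The product is the template from position 60 through 90 (31 bp).

5'-CCTCAAGTTTAAGAGAGCGCAACGCCACGGC-3'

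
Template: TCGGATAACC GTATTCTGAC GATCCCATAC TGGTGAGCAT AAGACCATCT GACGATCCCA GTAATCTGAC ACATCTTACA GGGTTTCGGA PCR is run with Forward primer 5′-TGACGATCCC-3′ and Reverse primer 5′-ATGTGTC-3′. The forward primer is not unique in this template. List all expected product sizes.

The forward primer TGACGATCCC matches the top strand at positions 17–26, 50–59.
The reverse primer's reverse complement is GACACAT, matching at positions 68–74.
Each forward site pairs with the reverse site to give a product ending at position 74: sizes 58, 25 bp.

58 bp, 25 bp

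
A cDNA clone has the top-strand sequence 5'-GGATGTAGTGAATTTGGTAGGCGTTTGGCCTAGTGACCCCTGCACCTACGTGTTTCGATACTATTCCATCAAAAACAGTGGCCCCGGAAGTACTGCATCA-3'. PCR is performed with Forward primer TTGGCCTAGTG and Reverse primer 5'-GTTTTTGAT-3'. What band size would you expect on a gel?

52 bp

Forward primer TTGGCCTAGTG is found on the top strand at positions 25–35.
Taking the reverse complement of GTTTTTGAT gives ATCAAAAAC, found at positions 68–76 on the template; the primer anneals here to the top strand with its 3' end pointing upstream.
Product length = (reverse-primer end) − (forward-primer start) + 1 = 76 − 25 + 1 = 52 bp.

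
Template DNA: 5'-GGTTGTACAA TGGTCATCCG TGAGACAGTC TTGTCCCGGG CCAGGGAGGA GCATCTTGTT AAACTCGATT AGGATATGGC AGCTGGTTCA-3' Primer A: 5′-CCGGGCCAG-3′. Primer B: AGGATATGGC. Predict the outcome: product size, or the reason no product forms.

Primer A (CCGGGCCAG) matches the top strand at positions 36–44 (3' end points downstream).
Primer B (AGGATATGGC) also matches the top strand directly, at positions 71–80 — its reverse complement GCCATATCCT is not present.
Both primers anneal to the bottom strand with 3' ends pointing the same way, so neither can prime synthesis back toward the other.

No product — both primers anneal to the same strand and extend in the same direction.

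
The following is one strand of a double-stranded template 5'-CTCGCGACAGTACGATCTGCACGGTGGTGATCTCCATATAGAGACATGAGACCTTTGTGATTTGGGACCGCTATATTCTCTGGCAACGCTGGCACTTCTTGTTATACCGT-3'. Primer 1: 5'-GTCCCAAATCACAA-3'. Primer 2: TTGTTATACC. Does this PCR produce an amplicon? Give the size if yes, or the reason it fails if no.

No product — the primers' 3' ends point away from each other.

Primer 1 (GTCCCAAATCACAA) has reverse complement TTGTGATTTGGGAC, which matches the top strand at positions 55–68; primer 1 anneals to the top strand there with its 3' end pointing upstream toward position 55.
Primer 2 (TTGTTATACC) matches the top strand directly at positions 99–108; it anneals to the bottom strand with its 3' end pointing downstream toward position 108.
The 3' ends diverge (primer 1 extends toward position 1, primer 2 toward position 110), so the primers never converge on a shared product.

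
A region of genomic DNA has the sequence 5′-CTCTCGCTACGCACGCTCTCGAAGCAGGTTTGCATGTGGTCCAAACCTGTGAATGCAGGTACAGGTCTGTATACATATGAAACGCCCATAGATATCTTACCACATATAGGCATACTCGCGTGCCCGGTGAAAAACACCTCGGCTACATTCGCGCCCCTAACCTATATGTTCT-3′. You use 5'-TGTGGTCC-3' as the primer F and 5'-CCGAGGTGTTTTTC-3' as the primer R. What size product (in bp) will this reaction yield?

108 bp

Forward primer TGTGGTCC is found on the top strand at positions 35–42.
The reverse primer's reverse complement is GAAAAACACCTCGG, which matches the template at positions 129–142.
The product runs from position 35 to position 142, so its length is 142 − 35 + 1 = 108 bp.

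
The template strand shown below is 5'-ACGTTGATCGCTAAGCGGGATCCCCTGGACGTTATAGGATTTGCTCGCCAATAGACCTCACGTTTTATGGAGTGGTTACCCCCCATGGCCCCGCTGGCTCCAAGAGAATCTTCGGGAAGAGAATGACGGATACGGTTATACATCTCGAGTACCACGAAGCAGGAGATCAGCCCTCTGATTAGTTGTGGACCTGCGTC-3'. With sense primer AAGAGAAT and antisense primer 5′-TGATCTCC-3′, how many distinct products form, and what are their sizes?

Two products: 68 bp, 53 bp

The forward primer AAGAGAAT matches the top strand at positions 102–109, 117–124.
The reverse primer's reverse complement is GGAGATCA, matching at positions 162–169.
Each forward site pairs with the reverse site to give a product ending at position 169: sizes 68, 53 bp.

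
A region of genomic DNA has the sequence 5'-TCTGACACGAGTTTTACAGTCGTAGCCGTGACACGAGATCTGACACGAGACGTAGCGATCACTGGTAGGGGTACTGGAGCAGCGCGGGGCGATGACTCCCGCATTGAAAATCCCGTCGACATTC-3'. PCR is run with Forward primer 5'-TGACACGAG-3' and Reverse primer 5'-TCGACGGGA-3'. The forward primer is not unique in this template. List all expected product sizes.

117 bp, 91 bp, 79 bp

The forward primer TGACACGAG matches the top strand at positions 3–11, 29–37, 41–49.
The reverse primer's reverse complement is TCCCGTCGA, matching at positions 111–119.
Each forward site pairs with the reverse site to give a product ending at position 119: sizes 117, 91, 79 bp.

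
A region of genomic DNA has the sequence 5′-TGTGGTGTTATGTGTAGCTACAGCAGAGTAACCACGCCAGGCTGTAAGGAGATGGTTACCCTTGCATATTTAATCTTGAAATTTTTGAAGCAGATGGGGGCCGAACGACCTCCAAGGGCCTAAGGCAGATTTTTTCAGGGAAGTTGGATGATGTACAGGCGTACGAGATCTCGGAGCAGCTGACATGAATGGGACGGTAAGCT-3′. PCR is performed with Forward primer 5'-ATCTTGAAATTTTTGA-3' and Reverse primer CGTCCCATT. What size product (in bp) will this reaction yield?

124 bp

Forward primer ATCTTGAAATTTTTGA is found on the top strand at positions 73–88.
The reverse primer's reverse complement is AATGGGACG, which matches the template at positions 188–196.
Amplicon spans positions 73–196: 124 bp.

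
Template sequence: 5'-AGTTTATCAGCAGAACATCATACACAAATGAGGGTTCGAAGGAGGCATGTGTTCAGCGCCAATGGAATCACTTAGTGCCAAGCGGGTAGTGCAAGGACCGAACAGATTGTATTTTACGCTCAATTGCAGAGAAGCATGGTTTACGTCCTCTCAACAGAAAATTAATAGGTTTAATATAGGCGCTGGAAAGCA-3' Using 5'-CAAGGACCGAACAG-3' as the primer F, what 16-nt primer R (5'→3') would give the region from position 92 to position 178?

5'-TATATTAAACCTATTA-3'

The product's 3' end on the top strand is position 178.
The reverse primer anneals to the top strand over positions 163–178, i.e. to TAATAGGTTTAATATA.
Its sequence written 5'→3' is the reverse complement: TATATTAAACCTATTA.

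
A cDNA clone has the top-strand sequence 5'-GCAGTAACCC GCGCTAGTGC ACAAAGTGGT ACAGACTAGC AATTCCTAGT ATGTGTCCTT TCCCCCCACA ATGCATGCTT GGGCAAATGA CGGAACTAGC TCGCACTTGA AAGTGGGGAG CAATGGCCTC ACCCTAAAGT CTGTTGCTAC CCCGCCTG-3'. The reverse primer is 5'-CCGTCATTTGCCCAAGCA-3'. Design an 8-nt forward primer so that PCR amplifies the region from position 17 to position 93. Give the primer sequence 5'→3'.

The reverse primer's reverse complement TGCTTGGGCAAATGACGG matches the template at positions 76–93; the product starts at position 17.
The forward primer is identical to the top strand over positions 17–24: GTGCACAA.

5'-GTGCACAA-3'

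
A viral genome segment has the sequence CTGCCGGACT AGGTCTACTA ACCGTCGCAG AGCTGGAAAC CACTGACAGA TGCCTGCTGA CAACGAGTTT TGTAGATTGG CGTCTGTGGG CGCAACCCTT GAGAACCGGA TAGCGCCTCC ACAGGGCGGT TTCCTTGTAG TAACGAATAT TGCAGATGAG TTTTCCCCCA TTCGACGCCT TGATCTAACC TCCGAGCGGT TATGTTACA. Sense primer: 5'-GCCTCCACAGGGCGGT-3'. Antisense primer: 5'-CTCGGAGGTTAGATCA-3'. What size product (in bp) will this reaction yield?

The forward primer matches the template at positions 115–130.
Reverse complement of the reverse primer: TGATCTAACCTCCGAG. This occurs on the top strand at positions 181–196.
The product runs from position 115 to position 196, so its length is 196 − 115 + 1 = 82 bp.

82 bp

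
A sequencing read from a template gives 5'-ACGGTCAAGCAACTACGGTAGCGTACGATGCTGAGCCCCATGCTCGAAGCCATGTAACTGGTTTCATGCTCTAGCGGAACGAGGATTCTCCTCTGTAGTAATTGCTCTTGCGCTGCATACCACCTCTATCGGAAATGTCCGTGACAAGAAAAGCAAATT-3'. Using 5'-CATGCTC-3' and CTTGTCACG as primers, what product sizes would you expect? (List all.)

110 bp, 84 bp

The forward primer CATGCTC matches the top strand at positions 39–45, 65–71.
The reverse primer's reverse complement is CGTGACAAG, matching at positions 140–148.
Each forward site pairs with the reverse site to give a product ending at position 148: sizes 110, 84 bp.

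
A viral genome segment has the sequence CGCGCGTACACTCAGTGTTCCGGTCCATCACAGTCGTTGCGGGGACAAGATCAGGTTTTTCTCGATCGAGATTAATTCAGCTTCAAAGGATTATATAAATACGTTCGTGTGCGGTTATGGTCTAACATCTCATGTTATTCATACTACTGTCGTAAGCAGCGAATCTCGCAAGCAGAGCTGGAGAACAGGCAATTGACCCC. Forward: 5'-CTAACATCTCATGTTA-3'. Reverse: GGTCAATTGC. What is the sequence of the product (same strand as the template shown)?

5'-CTAACATCTCATGTTATTCATACTACTGTCGTAAGCAGCGAATCTCGCAAGCAGAGCTGGAGAACAGGCAATTGACC-3'

Scanning the template, CTAACATCTCATGTTA occurs at positions 122–137; this primer anneals to the bottom strand there with its 3' end pointing downstream.
The reverse primer's reverse complement is GCAATTGACC, which matches the template at positions 189–198.
The product is the template from position 122 through 198 (77 bp).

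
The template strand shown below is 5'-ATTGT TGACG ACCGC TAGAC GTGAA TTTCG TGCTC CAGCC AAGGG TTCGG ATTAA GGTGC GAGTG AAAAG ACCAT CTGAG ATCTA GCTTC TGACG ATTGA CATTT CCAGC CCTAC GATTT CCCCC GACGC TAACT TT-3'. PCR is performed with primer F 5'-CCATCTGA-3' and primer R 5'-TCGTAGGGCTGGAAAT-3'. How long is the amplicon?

46 bp

Scanning the template, CCATCTGA occurs at positions 72–79; this primer anneals to the bottom strand there with its 3' end pointing downstream.
The reverse primer's reverse complement is ATTTCCAGCCCTACGA, which matches the template at positions 102–117.
Amplicon spans positions 72–117: 46 bp.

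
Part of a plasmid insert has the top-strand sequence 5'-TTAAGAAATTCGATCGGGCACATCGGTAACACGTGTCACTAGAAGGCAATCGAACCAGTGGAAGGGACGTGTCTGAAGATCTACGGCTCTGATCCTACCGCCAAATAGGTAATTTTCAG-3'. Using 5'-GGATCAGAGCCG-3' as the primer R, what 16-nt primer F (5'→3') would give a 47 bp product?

The reverse primer's reverse complement CGGCTCTGATCC matches the template at positions 84–95, so the product ends at position 95.
A 47 bp product then starts at position 95 − 47 + 1 = 49.
The forward primer is identical to the top strand there: ATCGAACCAGTGGAAG.

5'-ATCGAACCAGTGGAAG-3'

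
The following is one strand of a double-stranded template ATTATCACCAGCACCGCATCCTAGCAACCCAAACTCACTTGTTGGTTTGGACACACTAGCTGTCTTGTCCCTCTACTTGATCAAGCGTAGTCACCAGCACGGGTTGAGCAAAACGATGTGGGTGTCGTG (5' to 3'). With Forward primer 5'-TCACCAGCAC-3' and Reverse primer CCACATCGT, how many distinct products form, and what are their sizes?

Two products: 117 bp, 31 bp

The forward primer TCACCAGCAC matches the top strand at positions 5–14, 91–100.
The reverse primer's reverse complement is ACGATGTGG, matching at positions 113–121.
Each forward site pairs with the reverse site to give a product ending at position 121: sizes 117, 31 bp.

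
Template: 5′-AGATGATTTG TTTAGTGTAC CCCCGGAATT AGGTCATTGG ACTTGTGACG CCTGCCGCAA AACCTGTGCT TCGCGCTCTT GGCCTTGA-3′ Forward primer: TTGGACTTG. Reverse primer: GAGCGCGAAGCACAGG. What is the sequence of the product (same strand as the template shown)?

5'-TTGGACTTGTGACGCCTGCCGCAAAACCTGTGCTTCGCGCTC-3'

The forward primer matches the template at positions 37–45.
The reverse primer's reverse complement is CCTGTGCTTCGCGCTC, which matches the template at positions 63–78.
The product is the template from position 37 through 78 (42 bp).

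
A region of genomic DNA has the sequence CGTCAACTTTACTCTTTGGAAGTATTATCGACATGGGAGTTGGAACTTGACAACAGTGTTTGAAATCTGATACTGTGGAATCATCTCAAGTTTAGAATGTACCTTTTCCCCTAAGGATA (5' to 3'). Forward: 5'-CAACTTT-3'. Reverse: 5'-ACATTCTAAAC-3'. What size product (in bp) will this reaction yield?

97 bp

The forward primer matches the template at positions 4–10.
Taking the reverse complement of ACATTCTAAAC gives GTTTAGAATGT, found at positions 90–100 on the template; the primer anneals here to the top strand with its 3' end pointing upstream.
Amplicon spans positions 4–100: 97 bp.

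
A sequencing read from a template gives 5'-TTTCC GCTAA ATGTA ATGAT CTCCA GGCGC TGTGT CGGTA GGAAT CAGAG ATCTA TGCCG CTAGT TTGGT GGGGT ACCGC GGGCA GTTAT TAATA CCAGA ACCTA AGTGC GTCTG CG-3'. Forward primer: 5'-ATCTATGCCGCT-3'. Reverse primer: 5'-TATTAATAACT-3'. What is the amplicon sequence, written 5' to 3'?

5'-ATCTATGCCGCTAGTTTGGTGGGGTACCGCGGGCAGTTATTAATA-3'

The forward primer matches the template at positions 51–62.
Reverse complement of the reverse primer: AGTTATTAATA. This occurs on the top strand at positions 85–95.
The product is the template from position 51 through 95 (45 bp).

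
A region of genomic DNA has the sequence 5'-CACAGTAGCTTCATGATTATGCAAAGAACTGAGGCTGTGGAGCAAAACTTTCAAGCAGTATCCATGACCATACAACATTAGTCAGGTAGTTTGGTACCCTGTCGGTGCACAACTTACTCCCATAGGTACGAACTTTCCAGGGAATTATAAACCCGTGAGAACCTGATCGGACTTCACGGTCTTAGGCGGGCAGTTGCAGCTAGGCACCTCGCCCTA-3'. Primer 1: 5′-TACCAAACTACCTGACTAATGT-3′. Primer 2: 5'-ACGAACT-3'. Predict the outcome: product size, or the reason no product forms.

Primer 1 (TACCAAACTACCTGACTAATGT) has reverse complement ACATTAGTCAGGTAGTTTGGTA, which matches the top strand at positions 75–96; primer 1 anneals to the top strand there with its 3' end pointing upstream toward position 75.
Primer 2 (ACGAACT) matches the top strand directly at positions 128–134; it anneals to the bottom strand with its 3' end pointing downstream toward position 134.
The 3' ends diverge (primer 1 extends toward position 1, primer 2 toward position 216), so the primers never converge on a shared product.

No product — the primers' 3' ends point away from each other.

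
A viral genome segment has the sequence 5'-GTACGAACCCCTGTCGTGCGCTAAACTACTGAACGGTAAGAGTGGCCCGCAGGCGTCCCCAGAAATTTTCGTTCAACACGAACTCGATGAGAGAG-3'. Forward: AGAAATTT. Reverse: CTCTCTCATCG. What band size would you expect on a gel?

Scanning the template, AGAAATTT occurs at positions 61–68; this primer anneals to the bottom strand there with its 3' end pointing downstream.
Taking the reverse complement of CTCTCTCATCG gives CGATGAGAGAG, found at positions 85–95 on the template; the primer anneals here to the top strand with its 3' end pointing upstream.
The product runs from position 61 to position 95, so its length is 95 − 61 + 1 = 35 bp.

35 bp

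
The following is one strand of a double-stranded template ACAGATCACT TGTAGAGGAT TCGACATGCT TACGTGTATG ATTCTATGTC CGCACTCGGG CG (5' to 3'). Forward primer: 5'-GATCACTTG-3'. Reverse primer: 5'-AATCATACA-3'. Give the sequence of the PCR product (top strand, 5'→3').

Scanning the template, GATCACTTG occurs at positions 4–12; this primer anneals to the bottom strand there with its 3' end pointing downstream.
Taking the reverse complement of AATCATACA gives TGTATGATT, found at positions 35–43 on the template; the primer anneals here to the top strand with its 3' end pointing upstream.
The product is the template from position 4 through 43 (40 bp).

5'-GATCACTTGTAGAGGATTCGACATGCTTACGTGTATGATT-3'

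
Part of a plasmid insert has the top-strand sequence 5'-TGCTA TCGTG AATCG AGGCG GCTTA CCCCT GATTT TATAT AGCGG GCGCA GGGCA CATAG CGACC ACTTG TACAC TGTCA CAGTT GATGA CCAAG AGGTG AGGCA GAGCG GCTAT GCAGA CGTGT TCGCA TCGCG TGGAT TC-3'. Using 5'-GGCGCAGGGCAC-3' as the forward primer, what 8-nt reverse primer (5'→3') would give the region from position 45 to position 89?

The product's 3' end on the top strand is position 89.
The reverse primer anneals to the top strand over positions 82–89, i.e. to AGTTGATG.
Its sequence written 5'→3' is the reverse complement: CATCAACT.

5'-CATCAACT-3'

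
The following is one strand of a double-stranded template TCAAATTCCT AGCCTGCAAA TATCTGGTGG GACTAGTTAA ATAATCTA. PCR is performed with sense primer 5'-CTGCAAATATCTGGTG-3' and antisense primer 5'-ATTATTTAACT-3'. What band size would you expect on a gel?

32 bp

Scanning the template, CTGCAAATATCTGGTG occurs at positions 14–29; this primer anneals to the bottom strand there with its 3' end pointing downstream.
Reverse complement of the reverse primer: AGTTAAATAAT. This occurs on the top strand at positions 35–45.
The product runs from position 14 to position 45, so its length is 45 − 14 + 1 = 32 bp.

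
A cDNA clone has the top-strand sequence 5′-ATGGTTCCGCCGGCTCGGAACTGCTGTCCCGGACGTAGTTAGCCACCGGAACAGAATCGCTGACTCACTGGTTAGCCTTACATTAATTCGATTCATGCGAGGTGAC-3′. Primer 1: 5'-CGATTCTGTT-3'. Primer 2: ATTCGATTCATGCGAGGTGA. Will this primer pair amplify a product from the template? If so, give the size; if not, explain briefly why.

Primer 1 (CGATTCTGTT) has reverse complement AACAGAATCG, which matches the top strand at positions 50–59; primer 1 anneals to the top strand there with its 3' end pointing upstream toward position 50.
Primer 2 (ATTCGATTCATGCGAGGTGA) matches the top strand directly at positions 86–105; it anneals to the bottom strand with its 3' end pointing downstream toward position 105.
The 3' ends diverge (primer 1 extends toward position 1, primer 2 toward position 106), so the primers never converge on a shared product.

No product — the primers' 3' ends point away from each other.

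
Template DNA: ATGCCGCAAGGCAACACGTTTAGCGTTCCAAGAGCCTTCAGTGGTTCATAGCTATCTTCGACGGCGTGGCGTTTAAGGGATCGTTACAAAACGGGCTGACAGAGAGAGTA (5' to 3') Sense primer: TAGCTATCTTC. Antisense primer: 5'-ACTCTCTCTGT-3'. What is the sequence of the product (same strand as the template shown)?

5'-TAGCTATCTTCGACGGCGTGGCGTTTAAGGGATCGTTACAAAACGGGCTGACAGAGAGAGT-3'

Scanning the template, TAGCTATCTTC occurs at positions 49–59; this primer anneals to the bottom strand there with its 3' end pointing downstream.
Taking the reverse complement of ACTCTCTCTGT gives ACAGAGAGAGT, found at positions 99–109 on the template; the primer anneals here to the top strand with its 3' end pointing upstream.
The product is the template from position 49 through 109 (61 bp).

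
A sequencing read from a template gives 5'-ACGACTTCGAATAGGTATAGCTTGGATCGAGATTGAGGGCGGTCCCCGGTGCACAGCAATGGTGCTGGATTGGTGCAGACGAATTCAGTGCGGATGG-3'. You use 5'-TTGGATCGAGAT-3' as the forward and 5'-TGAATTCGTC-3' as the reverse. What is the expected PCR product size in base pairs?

Forward primer TTGGATCGAGAT is found on the top strand at positions 22–33.
The reverse primer's reverse complement is GACGAATTCA, which matches the template at positions 78–87.
The product runs from position 22 to position 87, so its length is 87 − 22 + 1 = 66 bp.

66 bp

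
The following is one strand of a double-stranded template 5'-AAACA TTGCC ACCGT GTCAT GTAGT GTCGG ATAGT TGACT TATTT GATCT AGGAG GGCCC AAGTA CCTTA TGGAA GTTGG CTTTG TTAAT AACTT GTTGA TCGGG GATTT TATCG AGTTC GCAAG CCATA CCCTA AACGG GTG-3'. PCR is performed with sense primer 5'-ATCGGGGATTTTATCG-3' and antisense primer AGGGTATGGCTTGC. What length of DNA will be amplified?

Forward primer ATCGGGGATTTTATCG is found on the top strand at positions 100–115.
The reverse primer's reverse complement is GCAAGCCATACCCT, which matches the template at positions 121–134.
The product runs from position 100 to position 134, so its length is 134 − 100 + 1 = 35 bp.

35 bp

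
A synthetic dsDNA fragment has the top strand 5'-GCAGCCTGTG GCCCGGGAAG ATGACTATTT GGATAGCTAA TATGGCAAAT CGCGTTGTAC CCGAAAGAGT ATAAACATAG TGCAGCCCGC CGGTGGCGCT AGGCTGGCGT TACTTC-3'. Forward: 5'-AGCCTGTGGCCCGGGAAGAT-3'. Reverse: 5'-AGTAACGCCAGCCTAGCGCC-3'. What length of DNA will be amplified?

The forward primer matches the template at positions 3–22.
The reverse primer's reverse complement is GGCGCTAGGCTGGCGTTACT, which matches the template at positions 95–114.
The product runs from position 3 to position 114, so its length is 114 − 3 + 1 = 112 bp.

112 bp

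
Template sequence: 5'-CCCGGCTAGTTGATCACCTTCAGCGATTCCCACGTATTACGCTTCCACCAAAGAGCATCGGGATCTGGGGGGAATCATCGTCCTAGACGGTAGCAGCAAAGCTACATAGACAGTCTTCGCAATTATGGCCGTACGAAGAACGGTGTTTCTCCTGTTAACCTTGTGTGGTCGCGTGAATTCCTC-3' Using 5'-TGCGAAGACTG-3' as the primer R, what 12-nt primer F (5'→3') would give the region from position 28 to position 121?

5'-TCCCACGTATTA-3'

The reverse primer's reverse complement CAGTCTTCGCA matches the template at positions 111–121; the product starts at position 28.
The forward primer is identical to the top strand over positions 28–39: TCCCACGTATTA.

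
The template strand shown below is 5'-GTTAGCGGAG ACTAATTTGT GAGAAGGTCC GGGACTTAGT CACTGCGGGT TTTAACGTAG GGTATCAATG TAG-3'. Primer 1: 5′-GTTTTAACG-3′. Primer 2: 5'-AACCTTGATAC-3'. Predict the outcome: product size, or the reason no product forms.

No product — primer 2 has no binding site in the template.

Primer 2 (AACCTTGATAC) does not match the top strand, and its reverse complement GTATCAAGGTT does not match either.
With no annealing site for primer 2, no amplification occurs.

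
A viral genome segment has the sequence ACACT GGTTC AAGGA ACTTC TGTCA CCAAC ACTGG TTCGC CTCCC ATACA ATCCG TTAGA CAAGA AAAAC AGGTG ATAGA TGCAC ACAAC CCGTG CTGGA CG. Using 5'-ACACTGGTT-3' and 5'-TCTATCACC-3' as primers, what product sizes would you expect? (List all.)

80 bp, 52 bp

The forward primer ACACTGGTT matches the top strand at positions 1–9, 29–37.
The reverse primer's reverse complement is GGTGATAGA, matching at positions 72–80.
Each forward site pairs with the reverse site to give a product ending at position 80: sizes 80, 52 bp.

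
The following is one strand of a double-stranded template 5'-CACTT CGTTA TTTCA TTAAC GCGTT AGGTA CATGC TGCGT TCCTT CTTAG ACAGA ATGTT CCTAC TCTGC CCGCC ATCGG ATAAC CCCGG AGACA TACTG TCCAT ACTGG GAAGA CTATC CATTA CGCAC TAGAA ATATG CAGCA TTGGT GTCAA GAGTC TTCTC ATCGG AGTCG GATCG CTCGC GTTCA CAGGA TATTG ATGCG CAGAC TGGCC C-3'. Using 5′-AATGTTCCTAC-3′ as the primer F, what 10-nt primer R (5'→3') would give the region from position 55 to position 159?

5'-ACTCTTGACA-3'

The product's 3' end on the top strand is position 159.
The reverse primer anneals to the top strand over positions 150–159, i.e. to TGTCAAGAGT.
Its sequence written 5'→3' is the reverse complement: ACTCTTGACA.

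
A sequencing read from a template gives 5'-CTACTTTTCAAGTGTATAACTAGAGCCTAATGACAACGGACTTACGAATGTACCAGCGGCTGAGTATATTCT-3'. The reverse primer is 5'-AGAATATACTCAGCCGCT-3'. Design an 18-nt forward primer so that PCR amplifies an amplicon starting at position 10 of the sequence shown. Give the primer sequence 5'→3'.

The reverse primer's reverse complement AGCGGCTGAGTATATTCT matches the template at positions 55–72; the product starts at position 10.
The forward primer is identical to the top strand over positions 10–27: AAGTGTATAACTAGAGCC.

5'-AAGTGTATAACTAGAGCC-3'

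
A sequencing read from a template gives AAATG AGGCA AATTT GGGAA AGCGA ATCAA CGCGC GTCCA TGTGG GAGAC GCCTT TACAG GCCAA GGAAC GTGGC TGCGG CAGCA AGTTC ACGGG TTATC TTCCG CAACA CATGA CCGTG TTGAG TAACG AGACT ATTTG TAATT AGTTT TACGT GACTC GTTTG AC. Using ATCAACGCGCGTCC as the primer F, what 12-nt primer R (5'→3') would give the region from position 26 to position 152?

The product's 3' end on the top strand is position 152.
The reverse primer anneals to the top strand over positions 141–152, i.e. to TAATTAGTTTTA.
Its sequence written 5'→3' is the reverse complement: TAAAACTAATTA.

5'-TAAAACTAATTA-3'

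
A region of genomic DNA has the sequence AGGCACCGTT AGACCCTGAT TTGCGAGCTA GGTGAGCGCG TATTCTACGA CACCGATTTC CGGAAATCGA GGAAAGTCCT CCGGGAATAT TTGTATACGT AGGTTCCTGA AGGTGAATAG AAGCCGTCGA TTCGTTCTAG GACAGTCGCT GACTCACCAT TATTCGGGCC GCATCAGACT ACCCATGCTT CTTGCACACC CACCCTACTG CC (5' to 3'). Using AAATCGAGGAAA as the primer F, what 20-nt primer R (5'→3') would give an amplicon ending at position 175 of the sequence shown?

5'-GATGCGGCCCGAATAATGGT-3'

The forward primer binds at positions 64–75; the product's 3' end on the top strand is position 175.
The reverse primer anneals to the top strand over positions 156–175, i.e. to ACCATTATTCGGGCCGCATC.
Its sequence written 5'→3' is the reverse complement: GATGCGGCCCGAATAATGGT.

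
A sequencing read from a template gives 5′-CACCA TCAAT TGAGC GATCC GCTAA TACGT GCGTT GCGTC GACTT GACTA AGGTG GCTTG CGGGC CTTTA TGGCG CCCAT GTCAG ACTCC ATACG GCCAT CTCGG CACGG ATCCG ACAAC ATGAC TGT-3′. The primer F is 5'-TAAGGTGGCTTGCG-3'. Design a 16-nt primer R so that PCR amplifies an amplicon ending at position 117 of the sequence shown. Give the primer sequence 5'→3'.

5'-GTCGGATCCGTGCCGA-3'

The forward primer binds at positions 49–62; the product's 3' end on the top strand is position 117.
The reverse primer anneals to the top strand over positions 102–117, i.e. to TCGGCACGGATCCGAC.
Its sequence written 5'→3' is the reverse complement: GTCGGATCCGTGCCGA.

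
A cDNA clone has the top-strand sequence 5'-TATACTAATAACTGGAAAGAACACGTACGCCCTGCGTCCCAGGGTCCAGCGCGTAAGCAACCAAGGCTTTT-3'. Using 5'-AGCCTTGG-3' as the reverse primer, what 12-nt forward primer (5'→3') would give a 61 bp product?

5'-ATAACTGGAAAG-3'

The reverse primer's reverse complement CCAAGGCT matches the template at positions 61–68, so the product ends at position 68.
A 61 bp product then starts at position 68 − 61 + 1 = 8.
The forward primer is identical to the top strand there: ATAACTGGAAAG.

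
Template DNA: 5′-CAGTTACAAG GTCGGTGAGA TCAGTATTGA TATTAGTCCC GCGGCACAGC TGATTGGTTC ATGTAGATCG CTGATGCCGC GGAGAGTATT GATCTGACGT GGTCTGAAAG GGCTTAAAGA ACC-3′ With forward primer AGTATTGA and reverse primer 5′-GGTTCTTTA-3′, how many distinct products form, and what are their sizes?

Two products: 101 bp, 39 bp

The forward primer AGTATTGA matches the top strand at positions 23–30, 85–92.
The reverse primer's reverse complement is TAAAGAACC, matching at positions 115–123.
Each forward site pairs with the reverse site to give a product ending at position 123: sizes 101, 39 bp.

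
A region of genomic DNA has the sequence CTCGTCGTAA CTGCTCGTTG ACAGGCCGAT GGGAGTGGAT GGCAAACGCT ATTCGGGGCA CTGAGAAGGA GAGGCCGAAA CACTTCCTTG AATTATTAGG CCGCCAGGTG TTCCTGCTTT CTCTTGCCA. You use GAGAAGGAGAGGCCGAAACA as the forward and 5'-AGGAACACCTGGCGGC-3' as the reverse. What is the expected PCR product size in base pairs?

The forward primer matches the template at positions 63–82.
The reverse primer's reverse complement is GCCGCCAGGTGTTCCT, which matches the template at positions 100–115.
Amplicon spans positions 63–115: 53 bp.

53 bp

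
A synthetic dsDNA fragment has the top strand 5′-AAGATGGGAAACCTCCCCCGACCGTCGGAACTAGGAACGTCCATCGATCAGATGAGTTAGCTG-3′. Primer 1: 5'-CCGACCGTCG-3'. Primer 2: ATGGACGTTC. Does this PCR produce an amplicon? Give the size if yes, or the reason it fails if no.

Primer 1 (CCGACCGTCG) matches the top strand at positions 18–27; it acts as a forward primer.
Primer 2's reverse complement is GAACGTCCAT, matching the top strand at positions 35–44; it acts as a reverse primer.
The 3' ends face each other across positions 18–44, giving a 27 bp product.

Yes — a 27 bp product.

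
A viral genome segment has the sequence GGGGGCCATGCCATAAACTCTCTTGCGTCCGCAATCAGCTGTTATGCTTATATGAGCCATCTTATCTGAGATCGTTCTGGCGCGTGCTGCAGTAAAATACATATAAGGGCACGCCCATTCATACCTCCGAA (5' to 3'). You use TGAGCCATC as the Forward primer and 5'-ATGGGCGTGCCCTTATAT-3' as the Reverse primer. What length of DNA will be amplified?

66 bp

The forward primer matches the template at positions 53–61.
The reverse primer's reverse complement is ATATAAGGGCACGCCCAT, which matches the template at positions 101–118.
Amplicon spans positions 53–118: 66 bp.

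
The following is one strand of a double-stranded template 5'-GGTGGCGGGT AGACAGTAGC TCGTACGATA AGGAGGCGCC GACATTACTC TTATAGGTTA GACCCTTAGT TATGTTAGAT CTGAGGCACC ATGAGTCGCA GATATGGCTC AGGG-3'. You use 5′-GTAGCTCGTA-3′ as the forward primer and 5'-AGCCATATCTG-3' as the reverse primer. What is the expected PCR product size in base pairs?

94 bp

Scanning the template, GTAGCTCGTA occurs at positions 16–25; this primer anneals to the bottom strand there with its 3' end pointing downstream.
Taking the reverse complement of AGCCATATCTG gives CAGATATGGCT, found at positions 99–109 on the template; the primer anneals here to the top strand with its 3' end pointing upstream.
Amplicon spans positions 16–109: 94 bp.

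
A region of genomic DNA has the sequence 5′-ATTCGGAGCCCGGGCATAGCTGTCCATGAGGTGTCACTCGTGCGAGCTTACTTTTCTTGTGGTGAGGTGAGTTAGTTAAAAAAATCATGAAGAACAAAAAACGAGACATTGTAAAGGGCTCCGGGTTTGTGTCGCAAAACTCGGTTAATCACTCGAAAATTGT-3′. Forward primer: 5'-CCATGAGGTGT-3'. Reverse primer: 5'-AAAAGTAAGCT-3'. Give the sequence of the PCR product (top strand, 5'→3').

5'-CCATGAGGTGTCACTCGTGCGAGCTTACTTTT-3'

The forward primer matches the template at positions 24–34.
The reverse primer's reverse complement is AGCTTACTTTT, which matches the template at positions 45–55.
The product is the template from position 24 through 55 (32 bp).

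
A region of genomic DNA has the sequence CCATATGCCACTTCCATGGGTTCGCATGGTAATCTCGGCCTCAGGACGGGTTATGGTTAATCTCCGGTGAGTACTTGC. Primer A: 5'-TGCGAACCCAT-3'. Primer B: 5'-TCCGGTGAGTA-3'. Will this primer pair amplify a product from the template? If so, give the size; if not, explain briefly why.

Primer A (TGCGAACCCAT) has reverse complement ATGGGTTCGCA, which matches the top strand at positions 16–26; primer A anneals to the top strand there with its 3' end pointing upstream toward position 16.
Primer B (TCCGGTGAGTA) matches the top strand directly at positions 63–73; it anneals to the bottom strand with its 3' end pointing downstream toward position 73.
The 3' ends diverge (primer A extends toward position 1, primer B toward position 78), so the primers never converge on a shared product.

No product — the primers' 3' ends point away from each other.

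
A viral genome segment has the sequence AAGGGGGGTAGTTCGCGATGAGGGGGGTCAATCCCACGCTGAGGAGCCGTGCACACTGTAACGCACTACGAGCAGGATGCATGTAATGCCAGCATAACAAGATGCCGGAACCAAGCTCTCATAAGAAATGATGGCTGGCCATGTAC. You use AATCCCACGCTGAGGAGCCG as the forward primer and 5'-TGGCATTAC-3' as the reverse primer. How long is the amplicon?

62 bp

Scanning the template, AATCCCACGCTGAGGAGCCG occurs at positions 30–49; this primer anneals to the bottom strand there with its 3' end pointing downstream.
Reverse complement of the reverse primer: GTAATGCCA. This occurs on the top strand at positions 83–91.
Amplicon spans positions 30–91: 62 bp.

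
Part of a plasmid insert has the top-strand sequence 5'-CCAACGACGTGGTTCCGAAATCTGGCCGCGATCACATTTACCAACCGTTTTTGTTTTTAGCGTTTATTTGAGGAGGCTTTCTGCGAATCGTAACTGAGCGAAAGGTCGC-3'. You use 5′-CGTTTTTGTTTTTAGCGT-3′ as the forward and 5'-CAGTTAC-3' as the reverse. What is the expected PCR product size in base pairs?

51 bp

Scanning the template, CGTTTTTGTTTTTAGCGT occurs at positions 46–63; this primer anneals to the bottom strand there with its 3' end pointing downstream.
Reverse complement of the reverse primer: GTAACTG. This occurs on the top strand at positions 90–96.
Amplicon spans positions 46–96: 51 bp.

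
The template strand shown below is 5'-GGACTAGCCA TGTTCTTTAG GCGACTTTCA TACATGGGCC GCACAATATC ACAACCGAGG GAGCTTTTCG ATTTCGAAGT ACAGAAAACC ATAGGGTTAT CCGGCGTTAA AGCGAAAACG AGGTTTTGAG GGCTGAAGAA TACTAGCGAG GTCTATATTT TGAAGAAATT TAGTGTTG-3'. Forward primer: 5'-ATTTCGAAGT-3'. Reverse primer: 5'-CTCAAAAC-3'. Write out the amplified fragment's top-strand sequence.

5'-ATTTCGAAGTACAGAAAACCATAGGGTTATCCGGCGTTAAAGCGAAAACGAGGTTTTGAG-3'

Scanning the template, ATTTCGAAGT occurs at positions 71–80; this primer anneals to the bottom strand there with its 3' end pointing downstream.
Reverse complement of the reverse primer: GTTTTGAG. This occurs on the top strand at positions 123–130.
The product is the template from position 71 through 130 (60 bp).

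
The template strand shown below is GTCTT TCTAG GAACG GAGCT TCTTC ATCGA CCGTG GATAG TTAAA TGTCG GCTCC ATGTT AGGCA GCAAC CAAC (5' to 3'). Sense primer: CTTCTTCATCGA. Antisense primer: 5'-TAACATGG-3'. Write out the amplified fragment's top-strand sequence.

Forward primer CTTCTTCATCGA is found on the top strand at positions 19–30.
Taking the reverse complement of TAACATGG gives CCATGTTA, found at positions 54–61 on the template; the primer anneals here to the top strand with its 3' end pointing upstream.
The product is the template from position 19 through 61 (43 bp).

5'-CTTCTTCATCGACCGTGGATAGTTAAATGTCGGCTCCATGTTA-3'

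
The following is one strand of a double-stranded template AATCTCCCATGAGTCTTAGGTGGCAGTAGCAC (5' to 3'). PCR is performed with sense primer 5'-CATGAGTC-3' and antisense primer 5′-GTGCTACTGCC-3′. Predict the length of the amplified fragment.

25 bp

Forward primer CATGAGTC is found on the top strand at positions 8–15.
Taking the reverse complement of GTGCTACTGCC gives GGCAGTAGCAC, found at positions 22–32 on the template; the primer anneals here to the top strand with its 3' end pointing upstream.
Amplicon spans positions 8–32: 25 bp.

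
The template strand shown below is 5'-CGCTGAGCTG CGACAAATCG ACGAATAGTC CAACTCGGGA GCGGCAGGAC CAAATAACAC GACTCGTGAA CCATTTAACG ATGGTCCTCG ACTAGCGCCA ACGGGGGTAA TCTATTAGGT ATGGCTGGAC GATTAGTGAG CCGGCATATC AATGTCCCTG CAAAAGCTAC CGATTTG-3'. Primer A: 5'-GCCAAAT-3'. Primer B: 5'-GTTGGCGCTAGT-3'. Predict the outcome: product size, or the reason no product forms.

Primer A (GCCAAAT) does not match the top strand, and its reverse complement ATTTGGC does not match either.
With no annealing site for primer A, no amplification occurs.

No product — primer A has no binding site in the template.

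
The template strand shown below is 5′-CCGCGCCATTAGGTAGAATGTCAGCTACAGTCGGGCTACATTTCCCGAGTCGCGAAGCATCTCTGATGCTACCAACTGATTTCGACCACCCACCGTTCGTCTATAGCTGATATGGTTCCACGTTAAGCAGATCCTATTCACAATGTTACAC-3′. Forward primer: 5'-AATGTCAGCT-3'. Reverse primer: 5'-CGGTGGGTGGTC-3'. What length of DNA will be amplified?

The forward primer matches the template at positions 17–26.
Reverse complement of the reverse primer: GACCACCCACCG. This occurs on the top strand at positions 84–95.
Amplicon spans positions 17–95: 79 bp.

79 bp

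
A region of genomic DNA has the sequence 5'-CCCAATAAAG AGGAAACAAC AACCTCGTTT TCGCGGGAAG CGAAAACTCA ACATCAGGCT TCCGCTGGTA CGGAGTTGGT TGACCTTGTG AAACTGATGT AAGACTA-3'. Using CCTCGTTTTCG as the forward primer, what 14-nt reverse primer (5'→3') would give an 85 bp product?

5'-TAGTCTTACATCAG-3'

The forward primer binds at positions 23–33, so an 85 bp product ends at position 23 + 85 − 1 = 107.
The reverse primer anneals to the top strand over positions 94–107, i.e. to CTGATGTAAGACTA.
Its sequence written 5'→3' is the reverse complement: TAGTCTTACATCAG.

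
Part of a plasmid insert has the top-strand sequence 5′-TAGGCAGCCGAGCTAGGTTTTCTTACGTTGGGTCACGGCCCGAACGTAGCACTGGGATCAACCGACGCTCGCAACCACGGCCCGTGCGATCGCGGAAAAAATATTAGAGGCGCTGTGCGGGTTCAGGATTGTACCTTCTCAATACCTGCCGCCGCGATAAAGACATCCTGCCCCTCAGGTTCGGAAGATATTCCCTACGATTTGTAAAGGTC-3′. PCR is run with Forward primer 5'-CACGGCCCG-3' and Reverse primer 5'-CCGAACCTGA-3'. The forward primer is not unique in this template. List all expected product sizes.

151 bp, 109 bp

The forward primer CACGGCCCG matches the top strand at positions 34–42, 76–84.
The reverse primer's reverse complement is TCAGGTTCGG, matching at positions 175–184.
Each forward site pairs with the reverse site to give a product ending at position 184: sizes 151, 109 bp.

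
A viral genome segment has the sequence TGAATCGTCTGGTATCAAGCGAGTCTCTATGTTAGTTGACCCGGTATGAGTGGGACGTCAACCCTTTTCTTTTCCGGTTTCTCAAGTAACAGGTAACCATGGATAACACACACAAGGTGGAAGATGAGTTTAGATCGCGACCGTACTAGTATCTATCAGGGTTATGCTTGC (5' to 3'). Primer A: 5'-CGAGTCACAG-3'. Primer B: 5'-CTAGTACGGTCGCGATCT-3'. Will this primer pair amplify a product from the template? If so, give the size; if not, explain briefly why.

No product — primer A has no binding site in the template.

Primer A (CGAGTCACAG) does not match the top strand, and its reverse complement CTGTGACTCG does not match either.
With no annealing site for primer A, no amplification occurs.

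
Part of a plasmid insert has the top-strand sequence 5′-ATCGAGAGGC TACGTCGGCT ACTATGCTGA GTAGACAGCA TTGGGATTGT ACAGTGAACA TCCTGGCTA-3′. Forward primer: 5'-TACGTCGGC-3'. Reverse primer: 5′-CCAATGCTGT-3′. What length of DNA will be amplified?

34 bp

Forward primer TACGTCGGC is found on the top strand at positions 11–19.
Reverse complement of the reverse primer: ACAGCATTGG. This occurs on the top strand at positions 35–44.
Amplicon spans positions 11–44: 34 bp.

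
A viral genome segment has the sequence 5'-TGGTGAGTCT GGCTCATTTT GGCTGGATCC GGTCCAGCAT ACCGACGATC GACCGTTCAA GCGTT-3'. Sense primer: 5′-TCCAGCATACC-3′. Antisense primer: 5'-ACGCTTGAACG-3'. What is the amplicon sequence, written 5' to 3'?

Forward primer TCCAGCATACC is found on the top strand at positions 33–43.
Reverse complement of the reverse primer: CGTTCAAGCGT. This occurs on the top strand at positions 54–64.
The product is the template from position 33 through 64 (32 bp).

5'-TCCAGCATACCGACGATCGACCGTTCAAGCGT-3'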